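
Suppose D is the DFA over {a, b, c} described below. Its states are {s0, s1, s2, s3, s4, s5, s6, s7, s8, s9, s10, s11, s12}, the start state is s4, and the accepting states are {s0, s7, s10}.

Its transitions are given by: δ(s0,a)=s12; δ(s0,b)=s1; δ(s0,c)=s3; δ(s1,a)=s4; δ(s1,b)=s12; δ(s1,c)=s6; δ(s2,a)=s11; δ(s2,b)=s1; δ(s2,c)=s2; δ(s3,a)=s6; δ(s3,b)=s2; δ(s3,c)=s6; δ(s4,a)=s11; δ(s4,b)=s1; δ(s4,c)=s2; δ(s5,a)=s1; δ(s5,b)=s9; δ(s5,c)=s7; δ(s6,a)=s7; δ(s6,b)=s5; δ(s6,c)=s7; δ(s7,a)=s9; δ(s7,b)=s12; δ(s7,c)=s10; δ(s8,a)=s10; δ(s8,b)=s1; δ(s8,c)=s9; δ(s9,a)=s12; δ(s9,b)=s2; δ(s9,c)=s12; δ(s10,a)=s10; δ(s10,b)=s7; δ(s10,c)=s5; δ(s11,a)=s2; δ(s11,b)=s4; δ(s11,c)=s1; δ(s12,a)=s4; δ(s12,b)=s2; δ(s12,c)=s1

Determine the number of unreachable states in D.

BFS from s4 reaches {s1, s2, s4, s5, s6, s7, s9, s10, s11, s12}; the 3 state(s) s0, s3, s8 are never visited.

3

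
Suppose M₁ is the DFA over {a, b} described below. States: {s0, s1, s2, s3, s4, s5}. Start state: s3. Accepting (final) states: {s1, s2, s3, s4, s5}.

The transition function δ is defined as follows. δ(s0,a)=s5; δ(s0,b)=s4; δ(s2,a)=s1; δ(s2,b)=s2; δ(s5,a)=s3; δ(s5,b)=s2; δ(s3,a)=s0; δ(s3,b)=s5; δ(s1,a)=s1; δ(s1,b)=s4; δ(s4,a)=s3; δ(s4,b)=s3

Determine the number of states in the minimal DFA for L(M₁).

6

All states are reachable from the start state.
Start with accepting vs non-accepting: {s1,s2,s3,s4,s5} | {s0}.
On input a, block {s1,s2,s3,s4,s5} splits into {s1,s2,s4,s5} and {s3}.
Split {s1,s2,s4,s5} by δ(·,a) → {s1,s2} and {s4,s5}.
Refine {s1,s2} on symbol b: members go to different blocks, giving {s1} and {s2}.
Split {s4,s5} by δ(·,b) → {s4} and {s5}.
No further refinement is possible. Final partition (6 blocks): {s1} | {s0} | {s3} | {s4} | {s2} | {s5}.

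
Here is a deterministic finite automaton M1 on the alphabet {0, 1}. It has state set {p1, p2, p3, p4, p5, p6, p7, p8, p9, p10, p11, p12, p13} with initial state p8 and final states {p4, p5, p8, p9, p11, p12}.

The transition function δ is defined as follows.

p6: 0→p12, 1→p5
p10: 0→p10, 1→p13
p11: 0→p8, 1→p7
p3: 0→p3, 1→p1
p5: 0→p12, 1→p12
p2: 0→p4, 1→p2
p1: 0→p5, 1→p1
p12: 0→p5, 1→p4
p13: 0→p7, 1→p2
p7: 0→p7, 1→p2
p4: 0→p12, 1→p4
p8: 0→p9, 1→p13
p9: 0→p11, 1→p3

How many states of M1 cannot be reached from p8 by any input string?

Starting at p8 and following transitions, the reachable set is {p1, p2, p3, p4, p5, p7, p8, p9, p11, p12, p13}. That leaves p6, p10 unreachable — 2 in total.

2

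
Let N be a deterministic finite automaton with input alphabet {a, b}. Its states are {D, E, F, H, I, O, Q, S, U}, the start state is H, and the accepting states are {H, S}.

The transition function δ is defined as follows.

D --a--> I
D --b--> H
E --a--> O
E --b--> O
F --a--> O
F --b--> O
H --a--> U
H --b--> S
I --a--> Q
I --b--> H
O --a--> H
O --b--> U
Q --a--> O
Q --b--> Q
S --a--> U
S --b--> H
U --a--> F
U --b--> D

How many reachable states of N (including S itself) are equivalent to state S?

States {E} cannot be reached from the start state, so discard them.
P0 = {H,S} | {D,F,I,O,Q,U}.
On input a, block {D,F,I,O,Q,U} splits into {D,F,I,Q,U} and {O}.
Split {D,F,I,Q,U} by δ(·,a) → {D,I,U} and {F,Q}.
Refine {D,I,U} on symbol a: members go to different blocks, giving {I,U} and {D}.
Split {I,U} by δ(·,b) → {I} and {U}.
On input b, block {F,Q} splits into {F} and {Q}.
No further refinement is possible. Final partition (7 blocks): {H,S} | {I} | {O} | {F} | {D} | {U} | {Q}.
The equivalence class containing S is {H,S}, of size 2.

2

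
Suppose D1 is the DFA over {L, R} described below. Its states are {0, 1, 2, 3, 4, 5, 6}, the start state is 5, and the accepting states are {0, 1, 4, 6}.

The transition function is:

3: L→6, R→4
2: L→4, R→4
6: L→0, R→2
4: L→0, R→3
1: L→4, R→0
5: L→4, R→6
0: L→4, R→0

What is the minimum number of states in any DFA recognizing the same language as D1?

3

First remove the unreachable states {1}; 6 states remain.
Start with accepting vs non-accepting: {0,4,6} | {2,3,5}.
Split {0,4,6} by δ(·,R) → {4,6} and {0}.
Stable partition: {4,6} | {2,3,5} | {0} — 3 equivalence classes.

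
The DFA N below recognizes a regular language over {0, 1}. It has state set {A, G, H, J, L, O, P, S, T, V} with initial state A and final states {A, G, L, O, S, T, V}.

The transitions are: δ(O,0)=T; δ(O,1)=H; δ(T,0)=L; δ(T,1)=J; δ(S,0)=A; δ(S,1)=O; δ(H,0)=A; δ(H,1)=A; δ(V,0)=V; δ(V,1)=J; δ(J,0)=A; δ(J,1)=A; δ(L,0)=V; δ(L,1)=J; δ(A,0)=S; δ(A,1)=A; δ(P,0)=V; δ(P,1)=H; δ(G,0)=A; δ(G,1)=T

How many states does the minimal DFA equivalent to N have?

4

First remove the unreachable states {G,P}; 8 states remain.
P0 = {A,L,O,S,T,V} | {H,J}.
Split {A,L,O,S,T,V} by δ(·,1) → {L,O,T,V} and {A,S}.
Split {A,S} by δ(·,1) → {A} and {S}.
The partition is now stable with 4 blocks: {L,O,T,V} | {H,J} | {A} | {S}.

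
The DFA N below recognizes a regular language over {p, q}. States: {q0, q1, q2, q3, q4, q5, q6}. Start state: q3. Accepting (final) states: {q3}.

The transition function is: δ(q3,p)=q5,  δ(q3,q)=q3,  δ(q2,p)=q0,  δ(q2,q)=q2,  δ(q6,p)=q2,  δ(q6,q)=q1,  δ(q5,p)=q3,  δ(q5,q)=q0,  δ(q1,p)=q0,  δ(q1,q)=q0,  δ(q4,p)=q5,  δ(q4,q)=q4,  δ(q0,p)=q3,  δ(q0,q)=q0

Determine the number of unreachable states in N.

BFS from q3 reaches {q0, q3, q5}; the 4 state(s) q1, q2, q4, q6 are never visited.

4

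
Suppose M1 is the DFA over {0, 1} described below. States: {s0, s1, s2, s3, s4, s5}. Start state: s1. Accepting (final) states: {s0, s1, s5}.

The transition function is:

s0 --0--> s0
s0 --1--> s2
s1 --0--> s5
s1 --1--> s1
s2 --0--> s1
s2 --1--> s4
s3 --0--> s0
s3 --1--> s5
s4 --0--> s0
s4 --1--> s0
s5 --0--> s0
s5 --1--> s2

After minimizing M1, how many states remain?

First remove the unreachable states {s3}; 5 states remain.
Start with accepting vs non-accepting: {s0,s1,s5} | {s2,s4}.
Refine {s0,s1,s5} on symbol 1: members go to different blocks, giving {s0,s5} and {s1}.
Split {s2,s4} by δ(·,0) → {s2} and {s4}.
The partition is now stable with 4 blocks: {s0,s5} | {s2} | {s1} | {s4}.

4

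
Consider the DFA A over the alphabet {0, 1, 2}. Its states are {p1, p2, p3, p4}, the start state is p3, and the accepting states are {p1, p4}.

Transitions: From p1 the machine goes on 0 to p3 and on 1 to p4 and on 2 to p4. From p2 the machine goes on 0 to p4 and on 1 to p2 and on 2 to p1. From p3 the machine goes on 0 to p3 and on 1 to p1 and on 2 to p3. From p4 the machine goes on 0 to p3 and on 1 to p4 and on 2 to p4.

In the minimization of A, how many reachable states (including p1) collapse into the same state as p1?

First remove the unreachable states {p2}; 3 states remain.
Start with accepting vs non-accepting: {p1,p4} | {p3}.
Stable partition: {p1,p4} | {p3} — 2 equivalence classes.
State p1 belongs to the block {p1,p4}, which has 2 states.

2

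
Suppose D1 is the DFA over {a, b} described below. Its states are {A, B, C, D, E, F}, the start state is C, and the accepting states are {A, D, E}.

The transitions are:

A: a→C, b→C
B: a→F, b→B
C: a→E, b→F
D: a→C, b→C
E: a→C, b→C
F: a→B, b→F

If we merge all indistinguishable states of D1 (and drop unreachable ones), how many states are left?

3

Reachable states from the start: {B,C,E,F}. Unreachable: {A,D} — drop them.
Initial partition by acceptance: {E} | {B,C,F}.
On input a, block {B,C,F} splits into {B,F} and {C}.
Stable partition: {E} | {B,F} | {C} — 3 equivalence classes.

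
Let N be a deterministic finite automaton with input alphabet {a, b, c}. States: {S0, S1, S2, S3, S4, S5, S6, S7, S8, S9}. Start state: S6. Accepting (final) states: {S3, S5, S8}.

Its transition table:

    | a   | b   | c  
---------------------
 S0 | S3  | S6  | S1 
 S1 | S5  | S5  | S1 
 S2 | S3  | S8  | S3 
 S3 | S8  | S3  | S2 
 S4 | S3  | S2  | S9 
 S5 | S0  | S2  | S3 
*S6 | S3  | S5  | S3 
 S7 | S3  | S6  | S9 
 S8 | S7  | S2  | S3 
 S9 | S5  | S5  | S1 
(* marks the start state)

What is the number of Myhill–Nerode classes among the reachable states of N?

5

First remove the unreachable states {S4}; 9 states remain.
P0 = {S3,S5,S8} | {S0,S1,S2,S6,S7,S9}.
Split {S3,S5,S8} by δ(·,a) → {S5,S8} and {S3}.
On input a, block {S0,S1,S2,S6,S7,S9} splits into {S0,S2,S6,S7} and {S1,S9}.
Refine {S0,S2,S6,S7} on symbol b: members go to different blocks, giving {S0,S7} and {S2,S6}.
No further refinement is possible. Final partition (5 blocks): {S5,S8} | {S0,S7} | {S3} | {S1,S9} | {S2,S6}.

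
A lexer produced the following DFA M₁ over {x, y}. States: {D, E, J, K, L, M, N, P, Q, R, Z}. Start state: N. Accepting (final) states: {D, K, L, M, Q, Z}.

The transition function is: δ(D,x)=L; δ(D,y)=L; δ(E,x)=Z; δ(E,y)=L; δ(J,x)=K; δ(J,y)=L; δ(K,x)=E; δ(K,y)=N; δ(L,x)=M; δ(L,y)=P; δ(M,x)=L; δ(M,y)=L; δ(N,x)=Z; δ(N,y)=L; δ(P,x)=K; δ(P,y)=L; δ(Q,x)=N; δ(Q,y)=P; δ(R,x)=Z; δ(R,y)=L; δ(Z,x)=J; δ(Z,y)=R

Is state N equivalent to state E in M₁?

Yes

Reachable states from the start: {E,J,K,L,M,N,P,R,Z}. Unreachable: {D,Q} — drop them.
Start with accepting vs non-accepting: {K,L,M,Z} | {E,J,N,P,R}.
Split {K,L,M,Z} by δ(·,x) → {L,M} and {K,Z}.
On input y, block {L,M} splits into {L} and {M}.
The partition is now stable with 4 blocks: {L} | {E,J,N,P,R} | {K,Z} | {M}.
N and E lie in the same block of the stable partition, so they are equivalent — no string distinguishes them.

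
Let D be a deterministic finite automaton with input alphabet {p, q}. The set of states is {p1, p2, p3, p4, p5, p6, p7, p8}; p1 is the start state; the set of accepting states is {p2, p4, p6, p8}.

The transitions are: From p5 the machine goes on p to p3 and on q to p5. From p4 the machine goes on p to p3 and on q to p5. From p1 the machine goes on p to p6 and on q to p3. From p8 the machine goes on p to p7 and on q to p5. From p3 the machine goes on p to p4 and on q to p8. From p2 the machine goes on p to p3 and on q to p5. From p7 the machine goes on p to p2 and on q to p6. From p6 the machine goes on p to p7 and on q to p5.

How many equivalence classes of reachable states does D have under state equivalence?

4

Initial partition by acceptance: {p2,p4,p6,p8} | {p1,p3,p5,p7}.
On input p, block {p1,p3,p5,p7} splits into {p1,p3,p7} and {p5}.
Refine {p1,p3,p7} on symbol q: members go to different blocks, giving {p3,p7} and {p1}.
The partition is now stable with 4 blocks: {p2,p4,p6,p8} | {p3,p7} | {p5} | {p1}.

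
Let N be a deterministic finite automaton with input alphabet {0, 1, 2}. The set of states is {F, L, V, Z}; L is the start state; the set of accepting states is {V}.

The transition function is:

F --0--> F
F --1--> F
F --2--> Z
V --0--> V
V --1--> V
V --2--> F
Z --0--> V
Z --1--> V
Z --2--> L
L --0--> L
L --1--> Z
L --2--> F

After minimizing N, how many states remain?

4

Every state is reachable, so we keep all 4.
Initial partition by acceptance: {V} | {F,L,Z}.
Refine {F,L,Z} on symbol 0: members go to different blocks, giving {F,L} and {Z}.
Split {F,L} by δ(·,1) → {F} and {L}.
No further refinement is possible. Final partition (4 blocks): {V} | {F} | {Z} | {L}.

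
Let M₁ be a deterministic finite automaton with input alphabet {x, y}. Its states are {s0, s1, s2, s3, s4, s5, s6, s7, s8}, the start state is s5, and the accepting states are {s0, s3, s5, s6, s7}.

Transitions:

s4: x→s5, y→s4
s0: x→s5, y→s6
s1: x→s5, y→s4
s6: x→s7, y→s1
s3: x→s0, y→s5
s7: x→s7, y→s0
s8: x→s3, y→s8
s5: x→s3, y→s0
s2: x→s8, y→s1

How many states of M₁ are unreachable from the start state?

2

No path from s5 leads to s2, s8; the other 7 states are all reachable.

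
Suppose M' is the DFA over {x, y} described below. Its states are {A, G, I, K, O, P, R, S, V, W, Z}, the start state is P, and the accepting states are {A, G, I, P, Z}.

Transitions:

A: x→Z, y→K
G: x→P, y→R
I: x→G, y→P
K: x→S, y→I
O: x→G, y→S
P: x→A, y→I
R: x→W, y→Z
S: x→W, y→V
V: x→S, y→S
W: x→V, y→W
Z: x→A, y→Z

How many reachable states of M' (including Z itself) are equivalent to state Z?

3

States {O} cannot be reached from the start state, so discard them.
P0 = {A,G,I,P,Z} | {K,R,S,V,W}.
Refine {A,G,I,P,Z} on symbol y: members go to different blocks, giving {I,P,Z} and {A,G}.
On input y, block {K,R,S,V,W} splits into {S,V,W} and {K,R}.
Stable partition: {I,P,Z} | {S,V,W} | {A,G} | {K,R} — 4 equivalence classes.
State Z belongs to the block {I,P,Z}, which has 3 states.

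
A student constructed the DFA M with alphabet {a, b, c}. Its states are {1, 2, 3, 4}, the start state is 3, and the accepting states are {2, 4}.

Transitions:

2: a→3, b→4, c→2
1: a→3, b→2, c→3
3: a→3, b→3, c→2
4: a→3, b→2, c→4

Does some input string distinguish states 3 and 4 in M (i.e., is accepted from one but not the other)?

Reachable states from the start: {2,3,4}. Unreachable: {1} — drop them.
Initial partition by acceptance: {2,4} | {3}.
No further refinement is possible. Final partition (2 blocks): {2,4} | {3}.
3 and 4 end up in different blocks, so they are distinguishable. For instance, the string 'ε' is accepted from only 4.

Yes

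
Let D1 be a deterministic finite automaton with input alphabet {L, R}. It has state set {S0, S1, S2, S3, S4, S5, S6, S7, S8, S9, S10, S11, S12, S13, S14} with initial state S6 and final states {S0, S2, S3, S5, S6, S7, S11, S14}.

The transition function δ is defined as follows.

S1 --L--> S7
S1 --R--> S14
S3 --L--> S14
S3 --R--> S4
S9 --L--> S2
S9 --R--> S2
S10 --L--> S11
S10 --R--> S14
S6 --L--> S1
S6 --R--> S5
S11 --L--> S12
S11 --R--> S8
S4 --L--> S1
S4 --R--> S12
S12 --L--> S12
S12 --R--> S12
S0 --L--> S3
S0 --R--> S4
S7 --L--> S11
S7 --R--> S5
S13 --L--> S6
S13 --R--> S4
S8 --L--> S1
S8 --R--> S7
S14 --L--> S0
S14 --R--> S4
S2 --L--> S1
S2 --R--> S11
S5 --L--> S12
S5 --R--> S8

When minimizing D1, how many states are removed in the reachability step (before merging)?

4

Starting at S6 and following transitions, the reachable set is {S0, S1, S3, S4, S5, S6, S7, S8, S11, S12, S14}. That leaves S2, S9, S10, S13 unreachable — 4 in total.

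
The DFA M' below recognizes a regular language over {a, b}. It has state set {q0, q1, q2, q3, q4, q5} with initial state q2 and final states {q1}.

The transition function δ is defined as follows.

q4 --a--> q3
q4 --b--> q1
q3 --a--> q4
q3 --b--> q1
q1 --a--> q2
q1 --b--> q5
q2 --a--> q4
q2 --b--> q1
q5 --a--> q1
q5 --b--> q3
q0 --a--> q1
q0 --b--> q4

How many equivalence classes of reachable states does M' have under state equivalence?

Reachable states from the start: {q1,q2,q3,q4,q5}. Unreachable: {q0} — drop them.
Initial partition by acceptance: {q1} | {q2,q3,q4,q5}.
Refine {q2,q3,q4,q5} on symbol a: members go to different blocks, giving {q2,q3,q4} and {q5}.
The partition is now stable with 3 blocks: {q1} | {q2,q3,q4} | {q5}.

3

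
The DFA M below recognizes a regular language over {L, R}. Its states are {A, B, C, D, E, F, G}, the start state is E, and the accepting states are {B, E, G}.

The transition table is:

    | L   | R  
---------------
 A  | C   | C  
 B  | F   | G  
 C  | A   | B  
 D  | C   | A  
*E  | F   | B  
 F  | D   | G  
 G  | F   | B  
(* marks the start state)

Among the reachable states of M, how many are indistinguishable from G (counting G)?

3

Initial partition by acceptance: {B,E,G} | {A,C,D,F}.
Split {A,C,D,F} by δ(·,R) → {A,D} and {C,F}.
Refine {A,D} on symbol R: members go to different blocks, giving {A} and {D}.
Refine {C,F} on symbol L: members go to different blocks, giving {C} and {F}.
The partition is now stable with 5 blocks: {B,E,G} | {A} | {C} | {D} | {F}.
State G belongs to the block {B,E,G}, which has 3 states.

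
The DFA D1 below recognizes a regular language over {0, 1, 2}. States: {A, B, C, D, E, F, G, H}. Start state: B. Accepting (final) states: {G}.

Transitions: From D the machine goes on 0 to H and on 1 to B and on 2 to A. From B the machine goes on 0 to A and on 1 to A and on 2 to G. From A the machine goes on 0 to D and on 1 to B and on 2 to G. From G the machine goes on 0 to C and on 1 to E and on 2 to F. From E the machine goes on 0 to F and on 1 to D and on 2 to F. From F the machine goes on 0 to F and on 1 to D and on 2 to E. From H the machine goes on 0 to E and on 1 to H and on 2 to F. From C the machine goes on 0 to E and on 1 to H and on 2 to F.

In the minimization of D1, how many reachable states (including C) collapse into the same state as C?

Every state is reachable, so we keep all 8.
Start with accepting vs non-accepting: {G} | {A,B,C,D,E,F,H}.
Split {A,B,C,D,E,F,H} by δ(·,2) → {C,D,E,F,H} and {A,B}.
Split {C,D,E,F,H} by δ(·,1) → {C,E,F,H} and {D}.
On input 1, block {C,E,F,H} splits into {C,H} and {E,F}.
Refine {A,B} on symbol 0: members go to different blocks, giving {A} and {B}.
The partition is now stable with 6 blocks: {G} | {C,H} | {A} | {D} | {E,F} | {B}.
The equivalence class containing C is {C,H}, of size 2.

2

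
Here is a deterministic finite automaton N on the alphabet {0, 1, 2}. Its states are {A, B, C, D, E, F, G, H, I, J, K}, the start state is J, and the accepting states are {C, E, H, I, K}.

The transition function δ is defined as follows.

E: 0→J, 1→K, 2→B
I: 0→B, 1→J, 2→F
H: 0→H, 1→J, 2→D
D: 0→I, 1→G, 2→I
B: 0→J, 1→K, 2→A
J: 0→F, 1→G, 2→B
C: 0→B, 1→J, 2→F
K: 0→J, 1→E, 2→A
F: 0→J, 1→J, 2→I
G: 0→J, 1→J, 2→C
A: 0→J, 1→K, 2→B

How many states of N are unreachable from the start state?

BFS from J reaches {A, B, C, E, F, G, I, J, K}; the 2 state(s) D, H are never visited.

2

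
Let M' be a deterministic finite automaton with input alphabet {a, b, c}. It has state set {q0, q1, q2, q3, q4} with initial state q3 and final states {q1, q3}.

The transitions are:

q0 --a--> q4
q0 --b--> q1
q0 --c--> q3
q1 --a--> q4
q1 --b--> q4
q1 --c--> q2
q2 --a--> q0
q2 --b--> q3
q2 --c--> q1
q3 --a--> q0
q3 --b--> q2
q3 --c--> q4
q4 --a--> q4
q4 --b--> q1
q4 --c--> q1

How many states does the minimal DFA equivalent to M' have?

Every state is reachable, so we keep all 5.
Initial partition by acceptance: {q1,q3} | {q0,q2,q4}.
No further refinement is possible. Final partition (2 blocks): {q1,q3} | {q0,q2,q4}.

2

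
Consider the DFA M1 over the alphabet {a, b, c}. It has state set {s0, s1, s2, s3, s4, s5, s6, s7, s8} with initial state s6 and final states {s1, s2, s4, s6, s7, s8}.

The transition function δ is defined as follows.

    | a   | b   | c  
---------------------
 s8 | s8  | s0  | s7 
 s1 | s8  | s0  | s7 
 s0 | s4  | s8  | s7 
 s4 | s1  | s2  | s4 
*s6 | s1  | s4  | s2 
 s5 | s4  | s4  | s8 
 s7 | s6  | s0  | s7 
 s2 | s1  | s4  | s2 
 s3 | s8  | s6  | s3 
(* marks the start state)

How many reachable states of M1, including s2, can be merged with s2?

First remove the unreachable states {s3,s5}; 7 states remain.
P0 = {s1,s2,s4,s6,s7,s8} | {s0}.
Refine {s1,s2,s4,s6,s7,s8} on symbol b: members go to different blocks, giving {s1,s7,s8} and {s2,s4,s6}.
On input a, block {s1,s7,s8} splits into {s1,s8} and {s7}.
Stable partition: {s1,s8} | {s0} | {s2,s4,s6} | {s7} — 4 equivalence classes.
State s2 belongs to the block {s2,s4,s6}, which has 3 states.

3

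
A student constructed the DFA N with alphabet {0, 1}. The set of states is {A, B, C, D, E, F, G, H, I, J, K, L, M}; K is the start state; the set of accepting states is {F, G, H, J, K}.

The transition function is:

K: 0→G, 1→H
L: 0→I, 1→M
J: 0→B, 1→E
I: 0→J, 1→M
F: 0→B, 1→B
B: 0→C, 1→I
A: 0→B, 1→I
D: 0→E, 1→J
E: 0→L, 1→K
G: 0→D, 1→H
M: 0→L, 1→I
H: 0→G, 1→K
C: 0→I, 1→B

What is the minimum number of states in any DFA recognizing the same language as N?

First remove the unreachable states {A,F}; 11 states remain.
Start with accepting vs non-accepting: {G,H,J,K} | {B,C,D,E,I,L,M}.
On input 0, block {G,H,J,K} splits into {G,J} and {H,K}.
Refine {G,J} on symbol 1: members go to different blocks, giving {G} and {J}.
Refine {B,C,D,E,I,L,M} on symbol 0: members go to different blocks, giving {B,C,D,E,L,M} and {I}.
Split {B,C,D,E,L,M} by δ(·,0) → {B,D,E,M} and {C,L}.
On input 0, block {B,D,E,M} splits into {B,E,M} and {D}.
Split {B,E,M} by δ(·,1) → {B,M} and {E}.
The partition is now stable with 8 blocks: {G} | {B,M} | {H,K} | {J} | {I} | {C,L} | {D} | {E}.

8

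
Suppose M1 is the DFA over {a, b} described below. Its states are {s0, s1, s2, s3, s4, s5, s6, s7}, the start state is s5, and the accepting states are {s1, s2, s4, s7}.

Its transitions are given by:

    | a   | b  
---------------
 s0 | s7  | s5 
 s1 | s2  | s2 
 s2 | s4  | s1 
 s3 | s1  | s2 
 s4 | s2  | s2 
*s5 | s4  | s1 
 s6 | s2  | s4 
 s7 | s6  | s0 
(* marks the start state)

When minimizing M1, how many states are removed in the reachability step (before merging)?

Starting at s5 and following transitions, the reachable set is {s1, s2, s4, s5}. That leaves s0, s3, s6, s7 unreachable — 4 in total.

4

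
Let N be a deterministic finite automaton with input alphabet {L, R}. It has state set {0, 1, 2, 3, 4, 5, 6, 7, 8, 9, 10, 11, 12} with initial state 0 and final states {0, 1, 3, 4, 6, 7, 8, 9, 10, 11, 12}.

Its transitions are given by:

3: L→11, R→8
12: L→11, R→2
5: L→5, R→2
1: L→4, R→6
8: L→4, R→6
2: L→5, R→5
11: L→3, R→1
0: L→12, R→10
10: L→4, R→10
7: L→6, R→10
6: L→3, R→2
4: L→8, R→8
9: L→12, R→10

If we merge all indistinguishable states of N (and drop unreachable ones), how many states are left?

Reachable states from the start: {0,1,2,3,4,5,6,8,10,11,12}. Unreachable: {7,9} — drop them.
Initial partition by acceptance: {0,1,3,4,6,8,10,11,12} | {2,5}.
On input R, block {0,1,3,4,6,8,10,11,12} splits into {0,1,3,4,8,10,11} and {6,12}.
Refine {0,1,3,4,8,10,11} on symbol L: members go to different blocks, giving {1,3,4,8,10,11} and {0}.
Refine {1,3,4,8,10,11} on symbol R: members go to different blocks, giving {3,4,10,11} and {1,8}.
Split {3,4,10,11} by δ(·,L) → {3,10,11} and {4}.
Split {3,10,11} by δ(·,L) → {3,11} and {10}.
Stable partition: {3,11} | {2,5} | {6,12} | {0} | {1,8} | {4} | {10} — 7 equivalence classes.

7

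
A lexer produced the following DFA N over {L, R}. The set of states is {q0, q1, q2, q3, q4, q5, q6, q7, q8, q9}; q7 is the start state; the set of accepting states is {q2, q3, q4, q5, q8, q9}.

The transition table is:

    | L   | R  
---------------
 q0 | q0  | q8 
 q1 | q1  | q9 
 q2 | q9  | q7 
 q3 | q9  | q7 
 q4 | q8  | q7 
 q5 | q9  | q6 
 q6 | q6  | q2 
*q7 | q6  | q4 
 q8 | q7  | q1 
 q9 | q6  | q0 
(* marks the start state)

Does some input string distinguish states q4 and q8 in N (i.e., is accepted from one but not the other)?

Reachable states from the start: {q0,q1,q2,q4,q6,q7,q8,q9}. Unreachable: {q3,q5} — drop them.
Start with accepting vs non-accepting: {q2,q4,q8,q9} | {q0,q1,q6,q7}.
Refine {q2,q4,q8,q9} on symbol L: members go to different blocks, giving {q2,q4} and {q8,q9}.
Split {q0,q1,q6,q7} by δ(·,R) → {q0,q1} and {q6,q7}.
No further refinement is possible. Final partition (4 blocks): {q2,q4} | {q0,q1} | {q8,q9} | {q6,q7}.
q4 and q8 end up in different blocks, so they are distinguishable. For instance, the string 'L' is accepted from only q4.

Yes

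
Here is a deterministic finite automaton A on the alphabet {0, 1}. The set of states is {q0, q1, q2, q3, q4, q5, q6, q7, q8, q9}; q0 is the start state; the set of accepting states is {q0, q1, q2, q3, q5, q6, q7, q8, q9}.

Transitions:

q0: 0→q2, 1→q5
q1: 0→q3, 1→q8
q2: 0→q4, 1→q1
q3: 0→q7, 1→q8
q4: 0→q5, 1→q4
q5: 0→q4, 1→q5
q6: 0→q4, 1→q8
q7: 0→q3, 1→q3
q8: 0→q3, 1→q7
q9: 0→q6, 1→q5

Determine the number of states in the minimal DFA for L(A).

First remove the unreachable states {q6,q9}; 8 states remain.
P0 = {q0,q1,q2,q3,q5,q7,q8} | {q4}.
Refine {q0,q1,q2,q3,q5,q7,q8} on symbol 0: members go to different blocks, giving {q0,q1,q3,q7,q8} and {q2,q5}.
Split {q0,q1,q3,q7,q8} by δ(·,0) → {q1,q3,q7,q8} and {q0}.
Split {q2,q5} by δ(·,1) → {q2} and {q5}.
Stable partition: {q1,q3,q7,q8} | {q4} | {q2} | {q0} | {q5} — 5 equivalence classes.

5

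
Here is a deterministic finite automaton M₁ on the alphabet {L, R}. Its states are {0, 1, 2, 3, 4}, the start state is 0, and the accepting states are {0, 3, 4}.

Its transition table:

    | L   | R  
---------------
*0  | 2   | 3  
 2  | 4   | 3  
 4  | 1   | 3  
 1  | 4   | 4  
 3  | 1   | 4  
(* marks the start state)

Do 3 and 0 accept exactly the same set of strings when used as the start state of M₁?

All states are reachable from the start state.
P0 = {0,3,4} | {1,2}.
Stable partition: {0,3,4} | {1,2} — 2 equivalence classes.
3 and 0 lie in the same block of the stable partition, so they are equivalent — no string distinguishes them.

Yes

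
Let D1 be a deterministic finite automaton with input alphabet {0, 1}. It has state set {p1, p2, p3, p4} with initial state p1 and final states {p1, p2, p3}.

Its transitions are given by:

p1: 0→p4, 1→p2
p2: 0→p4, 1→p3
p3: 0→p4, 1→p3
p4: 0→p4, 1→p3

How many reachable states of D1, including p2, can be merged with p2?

3

Start with accepting vs non-accepting: {p1,p2,p3} | {p4}.
No further refinement is possible. Final partition (2 blocks): {p1,p2,p3} | {p4}.
State p2 belongs to the block {p1,p2,p3}, which has 3 states.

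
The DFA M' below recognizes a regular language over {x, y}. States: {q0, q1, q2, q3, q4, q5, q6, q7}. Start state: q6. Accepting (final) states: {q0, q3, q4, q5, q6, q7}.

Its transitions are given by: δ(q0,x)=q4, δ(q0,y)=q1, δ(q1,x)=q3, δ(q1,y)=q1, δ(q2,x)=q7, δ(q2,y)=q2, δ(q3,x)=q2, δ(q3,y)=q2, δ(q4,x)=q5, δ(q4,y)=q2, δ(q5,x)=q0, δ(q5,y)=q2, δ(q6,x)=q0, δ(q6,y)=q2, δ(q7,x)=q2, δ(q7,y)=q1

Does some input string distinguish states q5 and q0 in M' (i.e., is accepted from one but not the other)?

No

Initial partition by acceptance: {q0,q3,q4,q5,q6,q7} | {q1,q2}.
On input x, block {q0,q3,q4,q5,q6,q7} splits into {q0,q4,q5,q6} and {q3,q7}.
Stable partition: {q0,q4,q5,q6} | {q1,q2} | {q3,q7} — 3 equivalence classes.
q5 and q0 lie in the same block of the stable partition, so they are equivalent — no string distinguishes them.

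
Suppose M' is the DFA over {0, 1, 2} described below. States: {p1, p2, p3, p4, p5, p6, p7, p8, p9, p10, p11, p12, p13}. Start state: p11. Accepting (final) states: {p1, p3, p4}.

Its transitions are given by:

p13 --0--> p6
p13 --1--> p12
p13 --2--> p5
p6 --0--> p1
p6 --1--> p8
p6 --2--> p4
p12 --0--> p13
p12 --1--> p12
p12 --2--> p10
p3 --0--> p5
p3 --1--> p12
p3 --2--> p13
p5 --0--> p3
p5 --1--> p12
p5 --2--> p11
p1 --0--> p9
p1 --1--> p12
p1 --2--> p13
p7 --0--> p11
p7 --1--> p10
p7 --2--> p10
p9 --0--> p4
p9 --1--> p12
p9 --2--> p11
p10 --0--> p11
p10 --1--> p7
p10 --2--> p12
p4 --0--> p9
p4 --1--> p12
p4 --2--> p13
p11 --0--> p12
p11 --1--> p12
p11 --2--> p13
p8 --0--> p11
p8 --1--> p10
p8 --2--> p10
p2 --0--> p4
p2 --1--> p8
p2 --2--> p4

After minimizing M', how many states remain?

8

First remove the unreachable states {p2}; 12 states remain.
P0 = {p1,p3,p4} | {p5,p6,p7,p8,p9,p10,p11,p12,p13}.
Refine {p5,p6,p7,p8,p9,p10,p11,p12,p13} on symbol 0: members go to different blocks, giving {p7,p8,p10,p11,p12,p13} and {p5,p6,p9}.
Split {p7,p8,p10,p11,p12,p13} by δ(·,0) → {p7,p8,p10,p11,p12} and {p13}.
Split {p7,p8,p10,p11,p12} by δ(·,0) → {p7,p8,p10,p11} and {p12}.
On input 0, block {p7,p8,p10,p11} splits into {p7,p8,p10} and {p11}.
Split {p7,p8,p10} by δ(·,2) → {p7,p8} and {p10}.
On input 1, block {p5,p6,p9} splits into {p5,p9} and {p6}.
No further refinement is possible. Final partition (8 blocks): {p1,p3,p4} | {p7,p8} | {p5,p9} | {p13} | {p12} | {p11} | {p10} | {p6}.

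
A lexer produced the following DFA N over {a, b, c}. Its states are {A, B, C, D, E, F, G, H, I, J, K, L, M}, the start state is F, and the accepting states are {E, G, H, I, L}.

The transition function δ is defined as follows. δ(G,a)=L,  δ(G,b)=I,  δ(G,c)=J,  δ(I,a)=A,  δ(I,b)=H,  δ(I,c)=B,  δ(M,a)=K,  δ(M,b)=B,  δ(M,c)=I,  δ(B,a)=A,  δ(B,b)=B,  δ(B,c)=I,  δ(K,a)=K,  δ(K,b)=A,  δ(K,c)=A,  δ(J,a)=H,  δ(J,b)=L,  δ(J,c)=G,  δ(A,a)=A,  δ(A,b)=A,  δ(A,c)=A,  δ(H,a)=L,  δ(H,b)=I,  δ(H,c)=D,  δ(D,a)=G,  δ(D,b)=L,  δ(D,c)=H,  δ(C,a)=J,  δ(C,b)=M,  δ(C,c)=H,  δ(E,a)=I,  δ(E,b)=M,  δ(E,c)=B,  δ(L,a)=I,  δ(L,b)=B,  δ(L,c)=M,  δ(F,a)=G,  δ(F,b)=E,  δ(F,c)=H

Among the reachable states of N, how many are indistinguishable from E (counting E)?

Reachable states from the start: {A,B,D,E,F,G,H,I,J,K,L,M}. Unreachable: {C} — drop them.
Start with accepting vs non-accepting: {E,G,H,I,L} | {A,B,D,F,J,K,M}.
On input a, block {E,G,H,I,L} splits into {E,G,H,L} and {I}.
Split {E,G,H,L} by δ(·,a) → {E,L} and {G,H}.
Refine {A,B,D,F,J,K,M} on symbol a: members go to different blocks, giving {A,B,K,M} and {D,F,J}.
Refine {A,B,K,M} on symbol c: members go to different blocks, giving {A,K} and {B,M}.
Stable partition: {E,L} | {A,K} | {I} | {G,H} | {D,F,J} | {B,M} — 6 equivalence classes.
The equivalence class containing E is {E,L}, of size 2.

2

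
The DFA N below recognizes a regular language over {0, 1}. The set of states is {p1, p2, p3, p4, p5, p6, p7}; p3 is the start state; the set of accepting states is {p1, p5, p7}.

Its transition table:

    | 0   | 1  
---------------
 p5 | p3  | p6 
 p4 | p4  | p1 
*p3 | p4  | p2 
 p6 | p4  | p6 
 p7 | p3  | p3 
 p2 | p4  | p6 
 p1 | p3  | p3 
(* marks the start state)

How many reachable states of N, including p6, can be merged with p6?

3

States {p5,p7} cannot be reached from the start state, so discard them.
Start with accepting vs non-accepting: {p1} | {p2,p3,p4,p6}.
On input 1, block {p2,p3,p4,p6} splits into {p2,p3,p6} and {p4}.
Stable partition: {p1} | {p2,p3,p6} | {p4} — 3 equivalence classes.
The equivalence class containing p6 is {p2,p3,p6}, of size 3.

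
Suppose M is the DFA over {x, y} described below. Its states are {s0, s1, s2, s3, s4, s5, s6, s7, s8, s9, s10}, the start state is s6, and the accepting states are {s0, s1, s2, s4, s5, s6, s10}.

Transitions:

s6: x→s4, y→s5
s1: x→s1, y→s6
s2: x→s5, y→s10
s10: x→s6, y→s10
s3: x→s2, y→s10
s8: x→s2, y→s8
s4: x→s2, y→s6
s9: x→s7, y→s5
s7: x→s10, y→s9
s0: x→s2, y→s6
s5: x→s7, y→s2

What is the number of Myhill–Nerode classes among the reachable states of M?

7

Reachable states from the start: {s2,s4,s5,s6,s7,s9,s10}. Unreachable: {s0,s1,s3,s8} — drop them.
P0 = {s2,s4,s5,s6,s10} | {s7,s9}.
Refine {s2,s4,s5,s6,s10} on symbol x: members go to different blocks, giving {s2,s4,s6,s10} and {s5}.
On input x, block {s2,s4,s6,s10} splits into {s4,s6,s10} and {s2}.
Refine {s4,s6,s10} on symbol x: members go to different blocks, giving {s6,s10} and {s4}.
Split {s6,s10} by δ(·,x) → {s6} and {s10}.
Split {s7,s9} by δ(·,x) → {s7} and {s9}.
Stable partition: {s6} | {s7} | {s5} | {s2} | {s4} | {s10} | {s9} — 7 equivalence classes.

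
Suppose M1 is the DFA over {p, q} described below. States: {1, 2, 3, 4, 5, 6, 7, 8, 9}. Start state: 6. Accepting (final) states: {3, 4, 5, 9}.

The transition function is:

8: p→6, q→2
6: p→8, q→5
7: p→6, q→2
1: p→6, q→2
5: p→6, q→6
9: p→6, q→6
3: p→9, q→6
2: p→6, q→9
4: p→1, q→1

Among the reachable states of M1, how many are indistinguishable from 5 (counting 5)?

2

Reachable states from the start: {2,5,6,8,9}. Unreachable: {1,3,4,7} — drop them.
Initial partition by acceptance: {5,9} | {2,6,8}.
On input q, block {2,6,8} splits into {2,6} and {8}.
Split {2,6} by δ(·,p) → {2} and {6}.
Stable partition: {5,9} | {2} | {8} | {6} — 4 equivalence classes.
The equivalence class containing 5 is {5,9}, of size 2.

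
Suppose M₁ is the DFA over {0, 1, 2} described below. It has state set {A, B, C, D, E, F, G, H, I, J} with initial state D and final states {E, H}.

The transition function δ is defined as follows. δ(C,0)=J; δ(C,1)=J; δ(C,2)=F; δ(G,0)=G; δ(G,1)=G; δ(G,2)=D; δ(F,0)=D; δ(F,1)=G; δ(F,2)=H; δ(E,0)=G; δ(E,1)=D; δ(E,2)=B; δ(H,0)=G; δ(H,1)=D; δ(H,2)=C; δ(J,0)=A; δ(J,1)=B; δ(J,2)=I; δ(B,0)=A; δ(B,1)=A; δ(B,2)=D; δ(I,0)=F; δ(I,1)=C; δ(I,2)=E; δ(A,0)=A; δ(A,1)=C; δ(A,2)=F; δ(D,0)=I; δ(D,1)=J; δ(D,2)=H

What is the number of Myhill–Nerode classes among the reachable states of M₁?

Every state is reachable, so we keep all 10.
Initial partition by acceptance: {E,H} | {A,B,C,D,F,G,I,J}.
Split {A,B,C,D,F,G,I,J} by δ(·,2) → {A,B,C,G,J} and {D,F,I}.
Stable partition: {E,H} | {A,B,C,G,J} | {D,F,I} — 3 equivalence classes.

3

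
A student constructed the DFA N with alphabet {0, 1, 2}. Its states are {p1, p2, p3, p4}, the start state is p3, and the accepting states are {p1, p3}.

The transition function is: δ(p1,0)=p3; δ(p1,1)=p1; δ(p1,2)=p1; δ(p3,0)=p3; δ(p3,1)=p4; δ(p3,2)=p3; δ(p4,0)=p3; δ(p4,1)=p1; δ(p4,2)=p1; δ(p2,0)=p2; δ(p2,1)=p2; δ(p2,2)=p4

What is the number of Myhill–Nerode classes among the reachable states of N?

States {p2} cannot be reached from the start state, so discard them.
Start with accepting vs non-accepting: {p1,p3} | {p4}.
On input 1, block {p1,p3} splits into {p1} and {p3}.
No further refinement is possible. Final partition (3 blocks): {p1} | {p4} | {p3}.

3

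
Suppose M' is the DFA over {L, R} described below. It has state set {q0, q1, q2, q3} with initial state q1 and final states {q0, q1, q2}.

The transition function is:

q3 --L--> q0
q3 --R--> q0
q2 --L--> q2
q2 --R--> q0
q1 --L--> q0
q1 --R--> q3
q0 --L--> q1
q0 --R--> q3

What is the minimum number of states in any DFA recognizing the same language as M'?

2

Reachable states from the start: {q0,q1,q3}. Unreachable: {q2} — drop them.
Start with accepting vs non-accepting: {q0,q1} | {q3}.
The partition is now stable with 2 blocks: {q0,q1} | {q3}.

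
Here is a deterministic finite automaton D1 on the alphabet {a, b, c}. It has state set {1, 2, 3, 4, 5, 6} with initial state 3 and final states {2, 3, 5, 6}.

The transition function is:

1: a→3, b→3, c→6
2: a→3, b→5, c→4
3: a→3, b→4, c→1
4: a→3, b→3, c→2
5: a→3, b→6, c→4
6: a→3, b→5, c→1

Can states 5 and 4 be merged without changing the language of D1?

No

Every state is reachable, so we keep all 6.
Initial partition by acceptance: {2,3,5,6} | {1,4}.
On input b, block {2,3,5,6} splits into {2,5,6} and {3}.
No further refinement is possible. Final partition (3 blocks): {2,5,6} | {1,4} | {3}.
5 and 4 end up in different blocks, so they are distinguishable. For instance, the string 'ε' is accepted from only 5.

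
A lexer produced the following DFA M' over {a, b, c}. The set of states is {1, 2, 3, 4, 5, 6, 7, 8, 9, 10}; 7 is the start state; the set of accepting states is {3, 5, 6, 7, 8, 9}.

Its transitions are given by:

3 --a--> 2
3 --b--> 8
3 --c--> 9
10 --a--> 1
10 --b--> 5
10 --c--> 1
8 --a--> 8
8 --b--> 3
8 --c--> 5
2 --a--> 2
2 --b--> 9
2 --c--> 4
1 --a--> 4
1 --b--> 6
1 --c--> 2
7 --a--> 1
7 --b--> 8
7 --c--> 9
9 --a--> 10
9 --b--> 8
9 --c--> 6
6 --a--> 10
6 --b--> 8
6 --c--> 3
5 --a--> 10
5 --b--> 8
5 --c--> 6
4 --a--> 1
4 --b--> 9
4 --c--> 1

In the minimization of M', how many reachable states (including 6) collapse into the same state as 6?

Initial partition by acceptance: {3,5,6,7,8,9} | {1,2,4,10}.
On input a, block {3,5,6,7,8,9} splits into {3,5,6,7,9} and {8}.
Stable partition: {3,5,6,7,9} | {1,2,4,10} | {8} — 3 equivalence classes.
State 6 belongs to the block {3,5,6,7,9}, which has 5 states.

5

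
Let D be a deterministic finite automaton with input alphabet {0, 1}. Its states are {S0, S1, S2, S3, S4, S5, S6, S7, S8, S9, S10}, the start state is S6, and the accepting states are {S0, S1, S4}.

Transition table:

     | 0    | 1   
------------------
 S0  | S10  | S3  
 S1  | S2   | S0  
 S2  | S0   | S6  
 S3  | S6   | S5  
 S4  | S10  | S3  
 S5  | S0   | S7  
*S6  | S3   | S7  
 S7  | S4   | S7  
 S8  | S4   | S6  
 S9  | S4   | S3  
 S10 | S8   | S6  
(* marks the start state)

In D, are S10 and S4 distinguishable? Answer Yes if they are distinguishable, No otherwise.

First remove the unreachable states {S1,S2,S9}; 8 states remain.
P0 = {S0,S4} | {S3,S5,S6,S7,S8,S10}.
Split {S3,S5,S6,S7,S8,S10} by δ(·,0) → {S3,S6,S10} and {S5,S7,S8}.
Refine {S3,S6,S10} on symbol 0: members go to different blocks, giving {S3,S6} and {S10}.
On input 1, block {S5,S7,S8} splits into {S5,S7} and {S8}.
Stable partition: {S0,S4} | {S3,S6} | {S5,S7} | {S10} | {S8} — 5 equivalence classes.
S10 and S4 end up in different blocks, so they are distinguishable. For instance, the string 'ε' is accepted from only S4.

Yes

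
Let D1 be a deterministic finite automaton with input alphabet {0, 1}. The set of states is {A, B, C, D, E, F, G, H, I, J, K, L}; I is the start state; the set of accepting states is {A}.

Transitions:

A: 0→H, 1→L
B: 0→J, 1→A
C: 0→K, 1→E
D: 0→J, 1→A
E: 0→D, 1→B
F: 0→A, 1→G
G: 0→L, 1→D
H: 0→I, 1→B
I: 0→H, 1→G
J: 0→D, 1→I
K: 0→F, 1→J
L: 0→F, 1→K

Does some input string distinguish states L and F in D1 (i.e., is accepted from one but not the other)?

States {C,E} cannot be reached from the start state, so discard them.
Start with accepting vs non-accepting: {A} | {B,D,F,G,H,I,J,K,L}.
On input 0, block {B,D,F,G,H,I,J,K,L} splits into {B,D,G,H,I,J,K,L} and {F}.
Refine {B,D,G,H,I,J,K,L} on symbol 0: members go to different blocks, giving {B,D,G,H,I,J} and {K,L}.
On input 0, block {B,D,G,H,I,J} splits into {B,D,H,I,J} and {G}.
On input 1, block {B,D,H,I,J} splits into {B,D} and {H,J} and {I}.
Split {K,L} by δ(·,1) → {K} and {L}.
Split {H,J} by δ(·,0) → {H} and {J}.
Stable partition: {A} | {B,D} | {F} | {K} | {G} | {H} | {I} | {L} | {J} — 9 equivalence classes.
L and F end up in different blocks, so they are distinguishable. For instance, the string '0' is accepted from only F.

Yes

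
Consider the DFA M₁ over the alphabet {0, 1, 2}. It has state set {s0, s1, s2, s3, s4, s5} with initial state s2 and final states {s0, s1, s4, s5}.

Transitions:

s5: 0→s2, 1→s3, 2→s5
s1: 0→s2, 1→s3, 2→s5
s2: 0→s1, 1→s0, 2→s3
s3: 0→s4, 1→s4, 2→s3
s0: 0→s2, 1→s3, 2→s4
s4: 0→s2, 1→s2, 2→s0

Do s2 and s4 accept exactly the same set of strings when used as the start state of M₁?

Start with accepting vs non-accepting: {s0,s1,s4,s5} | {s2,s3}.
Stable partition: {s0,s1,s4,s5} | {s2,s3} — 2 equivalence classes.
s2 and s4 end up in different blocks, so they are distinguishable. For instance, the string 'ε' is accepted from only s4.

No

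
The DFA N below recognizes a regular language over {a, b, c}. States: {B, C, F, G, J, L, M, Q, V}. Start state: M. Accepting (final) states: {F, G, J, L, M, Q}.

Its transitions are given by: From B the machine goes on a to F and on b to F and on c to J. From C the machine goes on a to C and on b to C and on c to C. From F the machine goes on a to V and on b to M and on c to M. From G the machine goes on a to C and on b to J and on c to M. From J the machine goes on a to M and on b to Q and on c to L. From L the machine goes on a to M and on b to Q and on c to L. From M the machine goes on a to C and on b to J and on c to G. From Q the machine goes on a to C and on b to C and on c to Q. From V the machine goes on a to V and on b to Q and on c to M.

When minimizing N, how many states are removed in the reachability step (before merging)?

No path from M leads to B, F, V; the other 6 states are all reachable.

3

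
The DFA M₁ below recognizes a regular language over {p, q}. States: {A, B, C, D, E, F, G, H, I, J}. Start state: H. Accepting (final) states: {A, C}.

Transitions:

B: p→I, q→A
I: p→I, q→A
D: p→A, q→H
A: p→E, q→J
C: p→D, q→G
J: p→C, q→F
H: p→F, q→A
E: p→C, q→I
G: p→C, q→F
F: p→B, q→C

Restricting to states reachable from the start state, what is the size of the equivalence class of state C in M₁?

2

All states are reachable from the start state.
Start with accepting vs non-accepting: {A,C} | {B,D,E,F,G,H,I,J}.
Refine {B,D,E,F,G,H,I,J} on symbol p: members go to different blocks, giving {B,F,H,I} and {D,E,G,J}.
No further refinement is possible. Final partition (3 blocks): {A,C} | {B,F,H,I} | {D,E,G,J}.
The equivalence class containing C is {A,C}, of size 2.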